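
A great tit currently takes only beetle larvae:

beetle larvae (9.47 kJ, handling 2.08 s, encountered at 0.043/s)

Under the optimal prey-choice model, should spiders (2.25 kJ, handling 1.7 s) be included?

Yes

On beetle larvae alone, R = ΣλE/(1+Σλh) = 0.4072/1.089 = 0.3738 kJ/s.
spiders: E/h = 2.25/1.7 = 1.324 kJ/s.
Since 1.324 > R, including spiders increases the long-run rate.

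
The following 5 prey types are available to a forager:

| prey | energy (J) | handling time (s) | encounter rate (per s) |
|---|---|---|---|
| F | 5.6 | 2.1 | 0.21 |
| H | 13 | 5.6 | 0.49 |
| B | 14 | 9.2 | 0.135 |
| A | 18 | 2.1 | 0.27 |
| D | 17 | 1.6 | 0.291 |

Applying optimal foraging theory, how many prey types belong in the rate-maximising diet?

Profitabilities (E/h, J/s): D 10.6, A 8.57, F 2.67, H 2.32, B 1.52. Add prey in this order while the next type's profitability exceeds the intake rate on those already taken.
Rate on top 1: 3.375. A: 8.57 > 3.375 → include.
Rate on top 2: 4.825. F: 2.67 < 4.825 → exclude; stop.
Optimal diet: D, A — 2 of 5 types.

2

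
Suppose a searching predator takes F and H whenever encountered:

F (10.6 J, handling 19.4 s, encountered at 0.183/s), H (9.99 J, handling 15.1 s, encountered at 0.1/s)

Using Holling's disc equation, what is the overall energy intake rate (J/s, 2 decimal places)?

0.48 J/s

R = Σλ_iE_i / (1 + Σλ_ih_i)
Numerator: 0.183×10.6 + 0.1×9.99 = 2.939
Denominator: 1 + 0.183×19.4 + 0.1×15.1 = 6.06
R = 2.939/6.06 = 0.4849 J/s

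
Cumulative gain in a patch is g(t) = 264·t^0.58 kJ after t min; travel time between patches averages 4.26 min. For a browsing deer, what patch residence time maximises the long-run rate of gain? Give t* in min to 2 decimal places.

5.88 min

By the marginal value theorem, leave when the instantaneous gain rate g'(t) equals the habitat-wide average g(t)/(T + t).
g'(t) = 0.58·264·t^-0.42. Setting 0.58·264·t^-0.42 = 264·t^0.58/(4.26+t) gives 0.58(4.26+t) = t, so 0.42·t = 0.58×4.26.
t* = 0.58×4.26/0.42 = 5.883 min.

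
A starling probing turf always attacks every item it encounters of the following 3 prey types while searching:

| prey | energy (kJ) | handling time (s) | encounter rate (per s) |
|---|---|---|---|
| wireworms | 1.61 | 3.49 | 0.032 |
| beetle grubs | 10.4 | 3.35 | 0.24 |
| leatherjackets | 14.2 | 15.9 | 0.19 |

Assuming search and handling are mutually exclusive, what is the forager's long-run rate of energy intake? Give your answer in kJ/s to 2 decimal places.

1.06 kJ/s

Energy encountered per unit search time: 0.032×1.61 + 0.24×10.4 + 0.19×14.2 = 5.246 kJ/s.
Handling time per unit search time: 0.032×3.49 + 0.24×3.35 + 0.19×15.9 = 3.937.
Rate = 5.246/(1 + 3.937) = 1.063 kJ/s.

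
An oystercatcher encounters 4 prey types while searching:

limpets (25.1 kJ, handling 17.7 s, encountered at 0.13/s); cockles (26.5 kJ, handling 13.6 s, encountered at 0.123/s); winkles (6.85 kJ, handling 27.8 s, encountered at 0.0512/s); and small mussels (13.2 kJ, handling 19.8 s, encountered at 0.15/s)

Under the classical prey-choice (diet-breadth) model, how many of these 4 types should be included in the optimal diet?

2

Profitabilities (E/h, kJ/s): cockles 1.95, limpets 1.42, small mussels 0.667, winkles 0.246. Add prey in this order while the next type's profitability exceeds the intake rate on those already taken.
Rate on top 1: 1.22. limpets: 1.42 > 1.22 → include.
Rate on top 2: 1.311. small mussels: 0.667 < 1.311 → exclude; stop.
Optimal diet: cockles, limpets — 2 of 4 types.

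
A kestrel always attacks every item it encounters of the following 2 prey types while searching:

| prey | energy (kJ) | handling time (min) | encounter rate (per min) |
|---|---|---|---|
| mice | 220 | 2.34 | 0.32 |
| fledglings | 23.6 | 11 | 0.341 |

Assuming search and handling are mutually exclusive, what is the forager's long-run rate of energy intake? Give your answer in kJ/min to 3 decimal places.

Energy encountered per unit search time: 0.32×220 + 0.341×23.6 = 78.45 kJ/min.
Handling time per unit search time: 0.32×2.34 + 0.341×11 = 4.5.
Rate = 78.45/(1 + 4.5) = 14.26 kJ/min.

14.264 kJ/min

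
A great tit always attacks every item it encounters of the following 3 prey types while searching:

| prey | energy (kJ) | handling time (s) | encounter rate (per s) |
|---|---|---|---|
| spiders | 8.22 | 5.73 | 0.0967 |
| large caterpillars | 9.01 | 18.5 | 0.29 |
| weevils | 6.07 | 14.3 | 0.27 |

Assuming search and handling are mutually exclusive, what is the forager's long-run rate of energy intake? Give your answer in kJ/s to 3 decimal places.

R = Σλ_iE_i / (1 + Σλ_ih_i)
Numerator: 0.0967×8.22 + 0.29×9.01 + 0.27×6.07 = 5.047
Denominator: 1 + 0.0967×5.73 + 0.29×18.5 + 0.27×14.3 = 10.78
R = 5.047/10.78 = 0.4681 kJ/s

0.468 kJ/s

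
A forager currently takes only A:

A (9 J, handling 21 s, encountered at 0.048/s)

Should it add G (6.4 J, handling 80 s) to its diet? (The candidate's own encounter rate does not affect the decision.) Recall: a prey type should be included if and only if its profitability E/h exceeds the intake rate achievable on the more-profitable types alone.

No

On A alone, R = ΣλE/(1+Σλh) = 0.432/2.008 = 0.2151 J/s.
Profitability of G: 6.4/80 = 0.08 J/s.
0.08 < 0.2151, so adding G would lower the average — exclude it.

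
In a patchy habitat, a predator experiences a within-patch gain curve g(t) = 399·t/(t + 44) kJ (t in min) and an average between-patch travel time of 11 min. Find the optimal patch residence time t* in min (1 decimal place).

Maximise g(t)/(T+t): set derivative to zero → g'(t)(T+t) = g(t).
g'(t) = 399·44/(t + 44)². Setting 399·44/(t+44)² = 399t/[(t+44)(11+t)] gives 44(11+t) = t(t+44), so t² = 44×11 = 484.
t* = √484 = 22 min.

22.0 min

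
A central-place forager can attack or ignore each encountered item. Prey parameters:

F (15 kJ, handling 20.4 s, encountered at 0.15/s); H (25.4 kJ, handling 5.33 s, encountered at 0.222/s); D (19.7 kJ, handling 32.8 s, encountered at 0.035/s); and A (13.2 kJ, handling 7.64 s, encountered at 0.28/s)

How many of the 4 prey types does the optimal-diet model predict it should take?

Profitabilities (E/h, kJ/s): H 4.77, A 1.73, F 0.735, D 0.601. Add prey in this order while the next type's profitability exceeds the intake rate on those already taken.
Rate on top 1: 2.583. A: 1.73 < 2.583 → exclude; stop.
Optimal diet: H — 1 of 4 types.

1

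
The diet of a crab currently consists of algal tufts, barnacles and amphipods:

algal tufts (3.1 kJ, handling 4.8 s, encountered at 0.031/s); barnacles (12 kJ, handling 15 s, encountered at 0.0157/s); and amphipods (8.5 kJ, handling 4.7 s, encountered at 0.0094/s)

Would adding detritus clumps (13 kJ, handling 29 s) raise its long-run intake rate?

On algal tufts, barnacles and amphipods alone, R = ΣλE/(1+Σλh) = 0.3644/1.428 = 0.2551 kJ/s.
detritus clumps: E/h = 13/29 = 0.4483 kJ/s.
Since 0.4483 > R, including detritus clumps increases the long-run rate.

Yes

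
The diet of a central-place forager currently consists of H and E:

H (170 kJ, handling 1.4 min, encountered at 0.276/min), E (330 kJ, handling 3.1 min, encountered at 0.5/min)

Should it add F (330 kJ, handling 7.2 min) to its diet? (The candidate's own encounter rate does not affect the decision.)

No

Intake rate on the current diet: R = (0.276×170 + 0.5×330) / (1 + 0.276×1.4 + 0.5×3.1) = 211.9/2.936 = 72.17 kJ/min.
Profitability of F: 330/7.2 = 45.83 kJ/min.
45.83 < 72.17, so adding F would lower the average — exclude it.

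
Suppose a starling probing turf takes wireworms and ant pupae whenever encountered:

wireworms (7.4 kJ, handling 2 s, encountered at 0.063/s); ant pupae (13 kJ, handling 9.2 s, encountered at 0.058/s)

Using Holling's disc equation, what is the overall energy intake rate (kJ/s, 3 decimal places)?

0.735 kJ/s

R = Σλ_iE_i / (1 + Σλ_ih_i)
Numerator: 0.063×7.4 + 0.058×13 = 1.22
Denominator: 1 + 0.063×2 + 0.058×9.2 = 1.66
R = 1.22/1.66 = 0.7352 kJ/s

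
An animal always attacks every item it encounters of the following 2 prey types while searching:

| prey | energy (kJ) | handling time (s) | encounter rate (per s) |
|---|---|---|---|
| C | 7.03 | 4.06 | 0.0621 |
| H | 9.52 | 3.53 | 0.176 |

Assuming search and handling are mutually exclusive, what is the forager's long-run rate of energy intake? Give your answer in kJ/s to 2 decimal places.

Energy encountered per unit search time: 0.0621×7.03 + 0.176×9.52 = 2.112 kJ/s.
Handling time per unit search time: 0.0621×4.06 + 0.176×3.53 = 0.8734.
Rate = 2.112/(1 + 0.8734) = 1.127 kJ/s.

1.13 kJ/s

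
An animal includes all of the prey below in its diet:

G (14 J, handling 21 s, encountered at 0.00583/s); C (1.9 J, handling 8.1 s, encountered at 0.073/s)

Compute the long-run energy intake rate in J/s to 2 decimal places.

Energy encountered per unit search time: 0.00583×14 + 0.073×1.9 = 0.2203 J/s.
Handling time per unit search time: 0.00583×21 + 0.073×8.1 = 0.7137.
Rate = 0.2203/(1 + 0.7137) = 0.1286 J/s.

0.13 J/s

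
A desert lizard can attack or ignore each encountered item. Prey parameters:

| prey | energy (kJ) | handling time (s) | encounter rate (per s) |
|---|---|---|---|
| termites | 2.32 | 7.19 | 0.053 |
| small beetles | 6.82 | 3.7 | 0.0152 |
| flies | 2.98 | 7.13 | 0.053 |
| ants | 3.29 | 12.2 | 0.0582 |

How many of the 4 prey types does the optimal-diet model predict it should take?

Profitabilities (E/h, kJ/s): small beetles 1.84, flies 0.418, termites 0.323, ants 0.27. Add prey in this order while the next type's profitability exceeds the intake rate on those already taken.
Rate on top 1: 0.09814. flies: 0.418 > 0.09814 → include.
Rate on top 2: 0.1824. termites: 0.323 > 0.1824 → include.
Rate on top 3: 0.2119. ants: 0.27 > 0.2119 → include.
Optimal diet: small beetles, flies, termites, ants — 4 of 4 types.

4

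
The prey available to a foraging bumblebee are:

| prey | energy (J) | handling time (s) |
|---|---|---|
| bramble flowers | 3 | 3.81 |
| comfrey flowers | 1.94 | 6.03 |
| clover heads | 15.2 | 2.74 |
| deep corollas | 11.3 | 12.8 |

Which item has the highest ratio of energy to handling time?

Profitability E/h (J/s): bramble flowers = 3/3.81 = 0.787, comfrey flowers = 1.94/6.03 = 0.322, clover heads = 15.2/2.74 = 5.55, deep corollas = 11.3/12.8 = 0.883.
Ranked: clover heads > deep corollas > bramble flowers > comfrey flowers.

clover heads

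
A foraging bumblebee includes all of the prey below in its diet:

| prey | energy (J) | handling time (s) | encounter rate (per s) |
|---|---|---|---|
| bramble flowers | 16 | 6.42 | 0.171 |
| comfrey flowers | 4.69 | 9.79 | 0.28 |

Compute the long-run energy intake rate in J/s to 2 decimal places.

R = Σλ_iE_i / (1 + Σλ_ih_i)
Numerator: 0.171×16 + 0.28×4.69 = 4.049
Denominator: 1 + 0.171×6.42 + 0.28×9.79 = 4.839
R = 4.049/4.839 = 0.8368 J/s

0.84 J/s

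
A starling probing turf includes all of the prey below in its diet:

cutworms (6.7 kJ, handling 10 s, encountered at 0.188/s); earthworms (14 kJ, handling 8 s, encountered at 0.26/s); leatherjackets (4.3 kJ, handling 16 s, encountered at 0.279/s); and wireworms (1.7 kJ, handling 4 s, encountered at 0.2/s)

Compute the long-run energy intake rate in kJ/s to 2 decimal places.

0.63 kJ/s

R = (0.188×6.7 + 0.26×14 + 0.279×4.3 + 0.2×1.7) / (1 + 0.188×10 + 0.26×8 + 0.279×16 + 0.2×4) = 6.439/10.22 = 0.6298 kJ/s.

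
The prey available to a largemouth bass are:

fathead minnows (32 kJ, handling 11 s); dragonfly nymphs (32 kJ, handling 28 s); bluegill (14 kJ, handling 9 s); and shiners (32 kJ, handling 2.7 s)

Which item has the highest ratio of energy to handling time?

shiners

In descending order of E/h:
shiners: 32/2.7 = 11.9 kJ/s
fathead minnows: 32/11 = 2.91 kJ/s
bluegill: 14/9 = 1.56 kJ/s
dragonfly nymphs: 32/28 = 1.14 kJ/s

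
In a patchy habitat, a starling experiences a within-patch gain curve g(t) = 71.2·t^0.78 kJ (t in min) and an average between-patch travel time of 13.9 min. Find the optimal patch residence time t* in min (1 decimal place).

By the marginal value theorem, leave when the instantaneous gain rate g'(t) equals the habitat-wide average g(t)/(T + t).
g'(t) = 0.78·71.2·t^-0.22. Setting 0.78·71.2·t^-0.22 = 71.2·t^0.78/(13.9+t) gives 0.78(13.9+t) = t, so 0.22·t = 0.78×13.9.
t* = 0.78×13.9/0.22 = 49.28 min.

49.3 min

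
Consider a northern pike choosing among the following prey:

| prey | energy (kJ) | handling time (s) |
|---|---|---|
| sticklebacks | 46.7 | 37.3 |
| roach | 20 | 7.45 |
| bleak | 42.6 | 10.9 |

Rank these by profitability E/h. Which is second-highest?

roach

Profitability E/h (kJ/s): sticklebacks = 46.7/37.3 = 1.25, roach = 20/7.45 = 2.68, bleak = 42.6/10.9 = 3.91.
Ranked: bleak > roach > sticklebacks.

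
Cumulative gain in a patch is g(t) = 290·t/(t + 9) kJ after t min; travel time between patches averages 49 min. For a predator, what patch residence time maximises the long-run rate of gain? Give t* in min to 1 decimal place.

Maximise g(t)/(T+t): set derivative to zero → g'(t)(T+t) = g(t).
g'(t) = 290·9/(t + 9)². Setting 290·9/(t+9)² = 290t/[(t+9)(49+t)] gives 9(49+t) = t(t+9), so t² = 9×49 = 441.
t* = √441 = 21 min.

21.0 min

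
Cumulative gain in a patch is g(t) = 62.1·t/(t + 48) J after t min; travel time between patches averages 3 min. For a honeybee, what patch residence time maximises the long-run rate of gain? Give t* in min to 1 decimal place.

12.0 min

Optimal t* satisfies g'(t*) = g(t*)/(T + t*).
g'(t) = 62.1·48/(t + 48)². Setting 62.1·48/(t+48)² = 62.1t/[(t+48)(3+t)] gives 48(3+t) = t(t+48), so t² = 48×3 = 144.
t* = √144 = 12 min.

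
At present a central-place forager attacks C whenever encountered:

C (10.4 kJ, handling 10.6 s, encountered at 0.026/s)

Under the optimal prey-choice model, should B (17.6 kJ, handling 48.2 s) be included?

Yes

On C alone, R = ΣλE/(1+Σλh) = 0.2704/1.276 = 0.212 kJ/s.
B: E/h = 17.6/48.2 = 0.3651 kJ/s.
0.3651 > 0.212, so adding B raises the average — include it.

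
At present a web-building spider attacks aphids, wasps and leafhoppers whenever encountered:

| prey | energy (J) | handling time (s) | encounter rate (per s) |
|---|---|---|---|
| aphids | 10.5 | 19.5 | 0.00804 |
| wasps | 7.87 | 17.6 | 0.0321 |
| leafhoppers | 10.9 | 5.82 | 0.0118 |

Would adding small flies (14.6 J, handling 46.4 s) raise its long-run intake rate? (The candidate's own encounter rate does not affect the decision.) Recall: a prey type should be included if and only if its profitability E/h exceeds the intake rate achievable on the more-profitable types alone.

Yes

Current rate: (0.00804×10.5 + 0.0321×7.87 + 0.0118×10.9)/(1 + 0.00804×19.5 + 0.0321×17.6 + 0.0118×5.82) = 0.2601 J/s.
Profitability of small flies: 14.6/46.4 = 0.3147 J/s.
0.3147 > 0.2601, so adding small flies raises the average — include it.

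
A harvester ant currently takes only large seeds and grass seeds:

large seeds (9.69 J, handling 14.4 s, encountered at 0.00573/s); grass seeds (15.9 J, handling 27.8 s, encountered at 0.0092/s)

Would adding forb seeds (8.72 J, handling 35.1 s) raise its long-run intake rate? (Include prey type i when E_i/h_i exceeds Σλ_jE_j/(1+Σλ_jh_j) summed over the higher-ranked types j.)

Current rate: (0.00573×9.69 + 0.0092×15.9)/(1 + 0.00573×14.4 + 0.0092×27.8) = 0.1508 J/s.
Profitability of forb seeds: 8.72/35.1 = 0.2484 J/s.
0.2484 > 0.1508, so adding forb seeds raises the average — include it.

Yes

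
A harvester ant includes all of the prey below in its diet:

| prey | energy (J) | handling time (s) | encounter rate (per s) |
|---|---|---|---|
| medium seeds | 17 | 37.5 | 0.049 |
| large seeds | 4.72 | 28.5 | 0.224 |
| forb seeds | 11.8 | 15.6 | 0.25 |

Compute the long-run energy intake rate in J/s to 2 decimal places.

0.37 J/s

Energy encountered per unit search time: 0.049×17 + 0.224×4.72 + 0.25×11.8 = 4.84 J/s.
Handling time per unit search time: 0.049×37.5 + 0.224×28.5 + 0.25×15.6 = 12.12.
Rate = 4.84/(1 + 12.12) = 0.3689 J/s.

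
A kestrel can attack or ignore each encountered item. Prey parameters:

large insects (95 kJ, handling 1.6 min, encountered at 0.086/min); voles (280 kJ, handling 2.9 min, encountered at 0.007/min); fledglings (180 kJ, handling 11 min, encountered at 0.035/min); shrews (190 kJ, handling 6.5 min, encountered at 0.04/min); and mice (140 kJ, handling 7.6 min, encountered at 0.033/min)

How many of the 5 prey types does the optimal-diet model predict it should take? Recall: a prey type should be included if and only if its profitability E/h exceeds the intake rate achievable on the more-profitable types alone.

5

Rank by E/h (kJ/min): voles 96.6, large insects 59.4, shrews 29.2, mice 18.4, fledglings 16.4. Include each in turn until the next type's E/h falls below the running intake rate.
Rate on top 1: 1.921. large insects: 59.4 > 1.921 → include.
Rate on top 2: 8.749. shrews: 29.2 > 8.749 → include.
Rate on top 3: 12.5. mice: 18.4 > 12.5 → include.
Rate on top 4: 13.39. fledglings: 16.4 > 13.39 → include.
Optimal diet: voles, large insects, shrews, mice, fledglings — 5 of 5 types.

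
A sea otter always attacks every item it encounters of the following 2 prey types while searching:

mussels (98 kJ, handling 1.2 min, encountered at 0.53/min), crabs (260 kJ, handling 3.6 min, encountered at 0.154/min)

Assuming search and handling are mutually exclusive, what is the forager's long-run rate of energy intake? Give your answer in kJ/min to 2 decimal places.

Energy encountered per unit search time: 0.53×98 + 0.154×260 = 91.98 kJ/min.
Handling time per unit search time: 0.53×1.2 + 0.154×3.6 = 1.19.
Rate = 91.98/(1 + 1.19) = 41.99 kJ/min.

41.99 kJ/min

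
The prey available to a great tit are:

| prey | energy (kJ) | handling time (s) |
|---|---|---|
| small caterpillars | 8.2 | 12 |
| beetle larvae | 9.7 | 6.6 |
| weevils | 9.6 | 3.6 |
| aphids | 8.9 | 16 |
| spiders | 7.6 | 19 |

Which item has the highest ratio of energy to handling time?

Profitability E/h (kJ/s): small caterpillars = 8.2/12 = 0.683, beetle larvae = 9.7/6.6 = 1.47, weevils = 9.6/3.6 = 2.67, aphids = 8.9/16 = 0.556, spiders = 7.6/19 = 0.4.
Ranked: weevils > beetle larvae > small caterpillars > aphids > spiders.

weevils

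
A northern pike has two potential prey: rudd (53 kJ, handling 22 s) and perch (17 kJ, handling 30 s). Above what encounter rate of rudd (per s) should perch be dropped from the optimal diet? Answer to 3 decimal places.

0.014 per s

The zero-one rule: include perch iff E₂/h₂ > λE₁/(1+λh₁). Equality gives the switch point.
λE₁h₂ = E₂ + λE₂h₁ ⇒ λ = E₂/(E₁h₂ − E₂h₁) = 17/(1590 − 374) = 0.01398 per s.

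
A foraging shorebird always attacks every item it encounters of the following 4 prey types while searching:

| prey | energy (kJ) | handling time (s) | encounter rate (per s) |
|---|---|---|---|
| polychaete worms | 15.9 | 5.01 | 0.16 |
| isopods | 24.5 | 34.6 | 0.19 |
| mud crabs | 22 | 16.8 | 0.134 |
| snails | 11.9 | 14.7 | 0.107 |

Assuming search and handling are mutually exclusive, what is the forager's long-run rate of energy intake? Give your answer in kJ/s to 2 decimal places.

0.94 kJ/s

Energy encountered per unit search time: 0.16×15.9 + 0.19×24.5 + 0.134×22 + 0.107×11.9 = 11.42 kJ/s.
Handling time per unit search time: 0.16×5.01 + 0.19×34.6 + 0.134×16.8 + 0.107×14.7 = 11.2.
Rate = 11.42/(1 + 11.2) = 0.9361 kJ/s.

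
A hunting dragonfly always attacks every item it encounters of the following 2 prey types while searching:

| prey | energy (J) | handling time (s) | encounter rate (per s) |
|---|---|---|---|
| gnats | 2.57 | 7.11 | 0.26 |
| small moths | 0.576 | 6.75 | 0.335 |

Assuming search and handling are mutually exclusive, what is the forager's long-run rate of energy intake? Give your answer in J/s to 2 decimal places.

R = (0.26×2.57 + 0.335×0.576) / (1 + 0.26×7.11 + 0.335×6.75) = 0.8612/5.11 = 0.1685 J/s.

0.17 J/s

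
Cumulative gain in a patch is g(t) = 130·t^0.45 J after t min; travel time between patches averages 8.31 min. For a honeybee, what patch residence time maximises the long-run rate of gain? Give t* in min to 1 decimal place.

Maximise g(t)/(T+t): set derivative to zero → g'(t)(T+t) = g(t).
g'(t) = 0.45·130·t^-0.55. Setting 0.45·130·t^-0.55 = 130·t^0.45/(8.31+t) gives 0.45(8.31+t) = t, so 0.55·t = 0.45×8.31.
t* = 0.45×8.31/0.55 = 6.799 min.

6.8 min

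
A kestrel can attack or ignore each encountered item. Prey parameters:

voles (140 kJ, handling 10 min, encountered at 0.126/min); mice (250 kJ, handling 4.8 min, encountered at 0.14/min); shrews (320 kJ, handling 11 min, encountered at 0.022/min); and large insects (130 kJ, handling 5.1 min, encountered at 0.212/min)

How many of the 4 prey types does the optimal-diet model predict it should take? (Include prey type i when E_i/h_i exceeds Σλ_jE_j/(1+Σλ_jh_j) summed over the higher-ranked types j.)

3

E/h in descending order: mice 52.1, shrews 29.1, large insects 25.5, voles 14 kJ/min. The optimal diet is the largest prefix of this list for which every included type satisfies E_i/h_i > R on the types above it.
Rate on top 1: 20.93. shrews: 29.1 > 20.93 → include.
Rate on top 2: 21.96. large insects: 25.5 > 21.96 → include.
Rate on top 3: 23.24. voles: 14 < 23.24 → exclude; stop.
Optimal diet: mice, shrews, large insects — 3 of 4 types.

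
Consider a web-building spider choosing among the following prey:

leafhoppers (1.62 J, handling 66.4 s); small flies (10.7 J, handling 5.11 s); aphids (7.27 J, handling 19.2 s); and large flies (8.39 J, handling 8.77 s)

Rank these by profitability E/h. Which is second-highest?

large flies

Profitability E/h (J/s): leafhoppers = 1.62/66.4 = 0.0244, small flies = 10.7/5.11 = 2.09, aphids = 7.27/19.2 = 0.379, large flies = 8.39/8.77 = 0.957.
Ranked: small flies > large flies > aphids > leafhoppers.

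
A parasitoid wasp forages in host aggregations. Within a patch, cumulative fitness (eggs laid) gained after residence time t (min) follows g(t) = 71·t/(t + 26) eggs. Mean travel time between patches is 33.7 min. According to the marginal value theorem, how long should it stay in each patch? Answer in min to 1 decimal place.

29.6 min

Maximise g(t)/(T+t): set derivative to zero → g'(t)(T+t) = g(t).
g'(t) = 71·26/(t + 26)². Setting 71·26/(t+26)² = 71t/[(t+26)(33.7+t)] gives 26(33.7+t) = t(t+26), so t² = 26×33.7 = 876.2.
t* = √876.2 = 29.6 min.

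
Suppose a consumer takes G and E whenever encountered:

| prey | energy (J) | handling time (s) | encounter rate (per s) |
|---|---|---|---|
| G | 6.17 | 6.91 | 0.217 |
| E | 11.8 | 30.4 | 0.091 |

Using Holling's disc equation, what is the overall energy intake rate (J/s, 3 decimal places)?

Energy encountered per unit search time: 0.217×6.17 + 0.091×11.8 = 2.413 J/s.
Handling time per unit search time: 0.217×6.91 + 0.091×30.4 = 4.266.
Rate = 2.413/(1 + 4.266) = 0.4582 J/s.

0.458 J/s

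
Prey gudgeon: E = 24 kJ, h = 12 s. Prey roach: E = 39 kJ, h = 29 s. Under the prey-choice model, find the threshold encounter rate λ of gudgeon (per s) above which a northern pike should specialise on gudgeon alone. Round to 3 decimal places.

0.171 per s

Drop roach once their profitability E₂/h₂ falls below the rate achievable on gudgeon alone: E₂/h₂ = λE₁/(1 + λh₁).
Solve for λ: λE₁h₂ = E₂(1 + λh₁) → λ(E₁h₂ − E₂h₁) = E₂ → λ = E₂/(E₁h₂ − E₂h₁).
λ = 39/(24×29 − 39×12) = 39/228 = 0.1711 per s.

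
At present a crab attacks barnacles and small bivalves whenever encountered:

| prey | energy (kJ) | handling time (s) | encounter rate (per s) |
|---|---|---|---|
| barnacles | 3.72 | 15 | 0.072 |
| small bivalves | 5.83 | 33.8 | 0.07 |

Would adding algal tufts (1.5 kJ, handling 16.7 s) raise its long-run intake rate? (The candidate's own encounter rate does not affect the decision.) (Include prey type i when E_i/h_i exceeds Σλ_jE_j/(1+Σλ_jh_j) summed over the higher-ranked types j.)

No

Intake rate on the current diet: R = (0.072×3.72 + 0.07×5.83) / (1 + 0.072×15 + 0.07×33.8) = 0.6759/4.446 = 0.152 kJ/s.
Profitability of algal tufts: 1.5/16.7 = 0.08982 kJ/s.
Since 0.08982 < R, time spent handling algal tufts is better spent searching.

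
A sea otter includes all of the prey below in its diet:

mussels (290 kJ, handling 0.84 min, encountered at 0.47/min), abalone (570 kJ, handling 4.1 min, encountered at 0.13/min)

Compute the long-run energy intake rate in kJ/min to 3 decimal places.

109.140 kJ/min

R = (0.47×290 + 0.13×570) / (1 + 0.47×0.84 + 0.13×4.1) = 210.4/1.928 = 109.1 kJ/min.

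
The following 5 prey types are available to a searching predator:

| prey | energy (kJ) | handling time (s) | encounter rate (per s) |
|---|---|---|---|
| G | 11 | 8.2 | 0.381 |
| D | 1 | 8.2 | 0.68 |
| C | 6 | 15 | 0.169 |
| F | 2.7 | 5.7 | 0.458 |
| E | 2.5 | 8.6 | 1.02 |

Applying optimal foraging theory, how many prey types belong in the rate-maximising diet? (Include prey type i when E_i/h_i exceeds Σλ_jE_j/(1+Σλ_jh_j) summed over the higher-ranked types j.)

1

Rank by E/h (kJ/s): G 1.34, F 0.474, C 0.4, E 0.291, D 0.122. Include each in turn until the next type's E/h falls below the running intake rate.
Rate on top 1: 1.016. F: 0.474 < 1.016 → exclude; stop.
Optimal diet: G — 1 of 5 types.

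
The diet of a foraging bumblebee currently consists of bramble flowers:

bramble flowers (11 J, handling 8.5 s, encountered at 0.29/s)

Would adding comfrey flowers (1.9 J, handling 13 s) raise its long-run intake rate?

Intake rate on the current diet: R = (0.29×11) / (1 + 0.29×8.5) = 3.19/3.465 = 0.9206 J/s.
Profitability of comfrey flowers: 1.9/13 = 0.1462 J/s.
0.1462 < 0.9206, so adding comfrey flowers would lower the average — exclude it.

No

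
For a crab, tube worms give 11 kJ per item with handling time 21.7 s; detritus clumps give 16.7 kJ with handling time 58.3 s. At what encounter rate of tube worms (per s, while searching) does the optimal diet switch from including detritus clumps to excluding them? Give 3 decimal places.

At the threshold, the rate on tube worms alone equals the profitability of detritus clumps: λ·11/(1 + λ·21.7) = 16.7/58.3 = 0.2864.
Rearranging, λ(11 − 0.2864×21.7) = 0.2864, so λ = 0.2864/4.784 = 0.05988 per s.

0.060 per s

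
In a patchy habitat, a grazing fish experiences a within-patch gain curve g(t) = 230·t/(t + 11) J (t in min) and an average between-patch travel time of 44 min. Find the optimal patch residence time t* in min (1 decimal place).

Maximise g(t)/(T+t): set derivative to zero → g'(t)(T+t) = g(t).
g'(t) = 230·11/(t + 11)². Setting 230·11/(t+11)² = 230t/[(t+11)(44+t)] gives 11(44+t) = t(t+11), so t² = 11×44 = 484.
t* = √484 = 22 min.

22.0 min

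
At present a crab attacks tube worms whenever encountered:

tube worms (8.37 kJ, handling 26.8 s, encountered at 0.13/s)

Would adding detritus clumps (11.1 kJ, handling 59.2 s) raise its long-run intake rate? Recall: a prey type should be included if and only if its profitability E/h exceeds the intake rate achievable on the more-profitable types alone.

Intake rate on the current diet: R = (0.13×8.37) / (1 + 0.13×26.8) = 1.088/4.484 = 0.2427 kJ/s.
detritus clumps: E/h = 11.1/59.2 = 0.1875 kJ/s.
Since 0.1875 < R, time spent handling detritus clumps is better spent searching.

No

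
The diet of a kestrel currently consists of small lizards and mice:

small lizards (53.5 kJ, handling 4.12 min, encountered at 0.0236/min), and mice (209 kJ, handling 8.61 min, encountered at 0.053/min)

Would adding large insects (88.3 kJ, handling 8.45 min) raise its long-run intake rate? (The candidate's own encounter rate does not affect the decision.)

Yes

Current rate: (0.0236×53.5 + 0.053×209)/(1 + 0.0236×4.12 + 0.053×8.61) = 7.943 kJ/min.
Profitability of large insects: 88.3/8.45 = 10.45 kJ/min.
10.45 > 7.943, so adding large insects raises the average — include it.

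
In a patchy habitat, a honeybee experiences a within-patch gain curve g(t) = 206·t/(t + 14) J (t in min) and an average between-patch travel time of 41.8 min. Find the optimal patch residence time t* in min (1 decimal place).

24.2 min

Maximise g(t)/(T+t): set derivative to zero → g'(t)(T+t) = g(t).
g'(t) = 206·14/(t + 14)². Setting 206·14/(t+14)² = 206t/[(t+14)(41.8+t)] gives 14(41.8+t) = t(t+14), so t² = 14×41.8 = 585.2.
t* = √585.2 = 24.19 min.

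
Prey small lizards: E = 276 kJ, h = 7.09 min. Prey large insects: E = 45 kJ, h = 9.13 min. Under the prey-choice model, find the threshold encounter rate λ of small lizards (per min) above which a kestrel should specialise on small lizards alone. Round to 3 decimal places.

0.020 per min

At the threshold, the rate on small lizards alone equals the profitability of large insects: λ·276/(1 + λ·7.09) = 45/9.13 = 4.929.
Rearranging, λ(276 − 4.929×7.09) = 4.929, so λ = 4.929/241.1 = 0.02045 per min.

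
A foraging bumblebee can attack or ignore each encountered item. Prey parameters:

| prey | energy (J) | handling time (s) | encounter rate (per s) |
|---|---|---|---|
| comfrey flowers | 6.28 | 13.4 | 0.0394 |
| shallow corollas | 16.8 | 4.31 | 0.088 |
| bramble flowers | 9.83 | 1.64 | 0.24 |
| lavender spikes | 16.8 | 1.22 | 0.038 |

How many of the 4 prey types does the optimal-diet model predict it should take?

Rank by E/h (J/s): lavender spikes 13.8, bramble flowers 5.99, shallow corollas 3.9, comfrey flowers 0.469. Include each in turn until the next type's E/h falls below the running intake rate.
Rate on top 1: 0.6101. bramble flowers: 5.99 > 0.6101 → include.
Rate on top 2: 2.082. shallow corollas: 3.9 > 2.082 → include.
Rate on top 3: 2.46. comfrey flowers: 0.469 < 2.46 → exclude; stop.
Optimal diet: lavender spikes, bramble flowers, shallow corollas — 3 of 4 types.

3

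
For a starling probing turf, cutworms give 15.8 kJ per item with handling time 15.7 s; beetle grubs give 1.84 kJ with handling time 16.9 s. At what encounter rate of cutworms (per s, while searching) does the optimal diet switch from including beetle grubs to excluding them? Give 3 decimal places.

0.008 per s

At the threshold, the rate on cutworms alone equals the profitability of beetle grubs: λ·15.8/(1 + λ·15.7) = 1.84/16.9 = 0.1089.
Rearranging, λ(15.8 − 0.1089×15.7) = 0.1089, so λ = 0.1089/14.09 = 0.007727 per s.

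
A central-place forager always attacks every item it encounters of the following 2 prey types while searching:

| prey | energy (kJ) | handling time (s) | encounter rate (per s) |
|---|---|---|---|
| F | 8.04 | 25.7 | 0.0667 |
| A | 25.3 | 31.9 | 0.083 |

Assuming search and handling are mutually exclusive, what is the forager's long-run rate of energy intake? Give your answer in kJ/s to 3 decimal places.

0.492 kJ/s

R = Σλ_iE_i / (1 + Σλ_ih_i)
Numerator: 0.0667×8.04 + 0.083×25.3 = 2.636
Denominator: 1 + 0.0667×25.7 + 0.083×31.9 = 5.362
R = 2.636/5.362 = 0.4916 kJ/s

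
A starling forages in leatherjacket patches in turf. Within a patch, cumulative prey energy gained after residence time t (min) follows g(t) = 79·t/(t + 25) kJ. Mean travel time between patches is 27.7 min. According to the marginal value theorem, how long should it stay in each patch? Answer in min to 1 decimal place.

Optimal t* satisfies g'(t*) = g(t*)/(T + t*).
g'(t) = 79·25/(t + 25)². Setting 79·25/(t+25)² = 79t/[(t+25)(27.7+t)] gives 25(27.7+t) = t(t+25), so t² = 25×27.7 = 692.5.
t* = √692.5 = 26.32 min.

26.3 min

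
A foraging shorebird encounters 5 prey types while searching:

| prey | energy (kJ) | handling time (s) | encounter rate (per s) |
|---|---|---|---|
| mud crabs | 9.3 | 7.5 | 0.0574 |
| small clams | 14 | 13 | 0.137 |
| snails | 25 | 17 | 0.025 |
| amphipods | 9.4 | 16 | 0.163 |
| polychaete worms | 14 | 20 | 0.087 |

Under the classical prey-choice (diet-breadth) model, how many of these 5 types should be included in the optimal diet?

Rank by E/h (kJ/s): snails 1.47, mud crabs 1.24, small clams 1.08, polychaete worms 0.7, amphipods 0.588. Include each in turn until the next type's E/h falls below the running intake rate.
Rate on top 1: 0.4386. mud crabs: 1.24 > 0.4386 → include.
Rate on top 2: 0.6245. small clams: 1.08 > 0.6245 → include.
Rate on top 3: 0.8461. polychaete worms: 0.7 < 0.8461 → exclude; stop.
Optimal diet: snails, mud crabs, small clams — 3 of 5 types.

3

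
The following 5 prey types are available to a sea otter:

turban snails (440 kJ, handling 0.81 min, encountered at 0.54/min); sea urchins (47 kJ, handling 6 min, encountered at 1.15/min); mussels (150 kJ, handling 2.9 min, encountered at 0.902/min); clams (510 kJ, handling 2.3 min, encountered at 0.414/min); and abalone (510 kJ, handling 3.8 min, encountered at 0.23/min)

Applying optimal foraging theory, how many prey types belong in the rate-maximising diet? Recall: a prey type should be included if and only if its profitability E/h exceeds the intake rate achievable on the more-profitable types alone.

2

Profitabilities (E/h, kJ/min): turban snails 543, clams 222, abalone 134, mussels 51.7, sea urchins 7.83. Add prey in this order while the next type's profitability exceeds the intake rate on those already taken.
Rate on top 1: 165.3. clams: 222 > 165.3 → include.
Rate on top 2: 187.8. abalone: 134 < 187.8 → exclude; stop.
Optimal diet: turban snails, clams — 2 of 5 types.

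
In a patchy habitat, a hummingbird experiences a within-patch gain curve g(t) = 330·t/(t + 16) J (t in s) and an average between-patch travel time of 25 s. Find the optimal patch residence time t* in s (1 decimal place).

By the marginal value theorem, leave when the instantaneous gain rate g'(t) equals the habitat-wide average g(t)/(T + t).
g'(t) = 330·16/(t + 16)². Setting 330·16/(t+16)² = 330t/[(t+16)(25+t)] gives 16(25+t) = t(t+16), so t² = 16×25 = 400.
t* = √400 = 20 s.

20.0 s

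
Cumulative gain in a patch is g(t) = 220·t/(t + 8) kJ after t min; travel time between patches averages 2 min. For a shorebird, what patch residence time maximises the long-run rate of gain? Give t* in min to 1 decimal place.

Maximise g(t)/(T+t): set derivative to zero → g'(t)(T+t) = g(t).
g'(t) = 220·8/(t + 8)². Setting 220·8/(t+8)² = 220t/[(t+8)(2+t)] gives 8(2+t) = t(t+8), so t² = 8×2 = 16.
t* = √16 = 4 min.

4.0 min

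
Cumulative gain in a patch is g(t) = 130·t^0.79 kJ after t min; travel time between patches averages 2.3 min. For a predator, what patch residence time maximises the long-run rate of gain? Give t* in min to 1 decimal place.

Optimal t* satisfies g'(t*) = g(t*)/(T + t*).
g'(t) = 0.79·130·t^-0.21. Setting 0.79·130·t^-0.21 = 130·t^0.79/(2.3+t) gives 0.79(2.3+t) = t, so 0.21·t = 0.79×2.3.
t* = 0.79×2.3/0.21 = 8.652 min.

8.7 min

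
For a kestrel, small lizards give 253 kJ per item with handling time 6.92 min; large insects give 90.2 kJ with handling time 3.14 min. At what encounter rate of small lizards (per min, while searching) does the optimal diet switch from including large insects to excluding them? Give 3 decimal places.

0.530 per min

Drop large insects once their profitability E₂/h₂ falls below the rate achievable on small lizards alone: E₂/h₂ = λE₁/(1 + λh₁).
Solve for λ: λE₁h₂ = E₂(1 + λh₁) → λ(E₁h₂ − E₂h₁) = E₂ → λ = E₂/(E₁h₂ − E₂h₁).
λ = 90.2/(253×3.14 − 90.2×6.92) = 90.2/170.2 = 0.5299 per min.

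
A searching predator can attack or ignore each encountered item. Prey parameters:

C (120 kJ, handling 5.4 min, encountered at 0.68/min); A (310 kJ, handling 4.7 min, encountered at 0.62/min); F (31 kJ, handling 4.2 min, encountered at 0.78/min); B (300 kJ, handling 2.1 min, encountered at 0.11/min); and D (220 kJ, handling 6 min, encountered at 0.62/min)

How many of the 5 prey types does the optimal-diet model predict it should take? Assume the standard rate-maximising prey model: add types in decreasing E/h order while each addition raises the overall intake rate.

2

Profitabilities (E/h, kJ/min): B 143, A 66, D 36.7, C 22.2, F 7.38. Add prey in this order while the next type's profitability exceeds the intake rate on those already taken.
Rate on top 1: 26.81. A: 66 > 26.81 → include.
Rate on top 2: 54.33. D: 36.7 < 54.33 → exclude; stop.
Optimal diet: B, A — 2 of 5 types.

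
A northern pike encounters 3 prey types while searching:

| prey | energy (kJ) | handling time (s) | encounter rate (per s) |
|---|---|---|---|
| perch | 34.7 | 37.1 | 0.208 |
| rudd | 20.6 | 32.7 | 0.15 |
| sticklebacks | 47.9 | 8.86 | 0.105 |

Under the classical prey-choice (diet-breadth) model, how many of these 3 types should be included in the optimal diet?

E/h in descending order: sticklebacks 5.41, perch 0.935, rudd 0.63 kJ/s. The optimal diet is the largest prefix of this list for which every included type satisfies E_i/h_i > R on the types above it.
Rate on top 1: 2.606. perch: 0.935 < 2.606 → exclude; stop.
Optimal diet: sticklebacks — 1 of 3 types.

1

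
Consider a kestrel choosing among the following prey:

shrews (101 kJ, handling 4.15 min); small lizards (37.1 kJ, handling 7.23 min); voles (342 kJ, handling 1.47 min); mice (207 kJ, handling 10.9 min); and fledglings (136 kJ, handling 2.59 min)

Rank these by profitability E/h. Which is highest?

voles

Profitability E/h (kJ/min): shrews = 101/4.15 = 24.3, small lizards = 37.1/7.23 = 5.13, voles = 342/1.47 = 233, mice = 207/10.9 = 19, fledglings = 136/2.59 = 52.5.
Ranked: voles > fledglings > shrews > mice > small lizards.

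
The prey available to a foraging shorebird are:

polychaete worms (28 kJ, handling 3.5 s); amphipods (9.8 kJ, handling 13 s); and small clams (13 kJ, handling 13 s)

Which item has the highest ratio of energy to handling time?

In descending order of E/h:
polychaete worms: 28/3.5 = 8 kJ/s
small clams: 13/13 = 1 kJ/s
amphipods: 9.8/13 = 0.754 kJ/s

polychaete worms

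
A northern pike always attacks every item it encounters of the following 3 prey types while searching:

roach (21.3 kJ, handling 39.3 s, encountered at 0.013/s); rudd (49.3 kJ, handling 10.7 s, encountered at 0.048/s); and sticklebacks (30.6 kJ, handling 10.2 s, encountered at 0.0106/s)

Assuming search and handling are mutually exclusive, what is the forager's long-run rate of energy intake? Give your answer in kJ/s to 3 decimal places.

1.392 kJ/s

R = Σλ_iE_i / (1 + Σλ_ih_i)
Numerator: 0.013×21.3 + 0.048×49.3 + 0.0106×30.6 = 2.968
Denominator: 1 + 0.013×39.3 + 0.048×10.7 + 0.0106×10.2 = 2.133
R = 2.968/2.133 = 1.392 kJ/s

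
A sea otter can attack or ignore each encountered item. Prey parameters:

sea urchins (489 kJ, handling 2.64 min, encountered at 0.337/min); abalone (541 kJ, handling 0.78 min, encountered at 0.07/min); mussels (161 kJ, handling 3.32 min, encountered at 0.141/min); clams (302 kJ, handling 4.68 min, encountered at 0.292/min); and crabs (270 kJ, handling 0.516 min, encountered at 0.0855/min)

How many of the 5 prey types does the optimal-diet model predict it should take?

3

E/h in descending order: abalone 694, crabs 523, sea urchins 185, clams 64.5, mussels 48.5 kJ/min. The optimal diet is the largest prefix of this list for which every included type satisfies E_i/h_i > R on the types above it.
Rate on top 1: 35.91. crabs: 523 > 35.91 → include.
Rate on top 2: 55.48. sea urchins: 185 > 55.48 → include.
Rate on top 3: 113.5. clams: 64.5 < 113.5 → exclude; stop.
Optimal diet: abalone, crabs, sea urchins — 3 of 5 types.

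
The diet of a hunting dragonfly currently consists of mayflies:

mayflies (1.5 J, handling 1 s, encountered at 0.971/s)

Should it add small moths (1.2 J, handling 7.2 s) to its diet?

No

Current rate: (0.971×1.5)/(1 + 0.971×1) = 0.739 J/s.
small moths: E/h = 1.2/7.2 = 0.1667 J/s.
Since 0.1667 < R, time spent handling small moths is better spent searching.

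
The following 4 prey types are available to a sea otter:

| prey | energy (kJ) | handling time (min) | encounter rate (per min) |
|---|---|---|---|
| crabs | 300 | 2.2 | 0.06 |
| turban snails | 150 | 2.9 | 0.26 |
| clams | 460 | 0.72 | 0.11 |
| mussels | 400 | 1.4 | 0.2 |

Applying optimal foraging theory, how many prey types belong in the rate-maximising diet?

3

E/h in descending order: clams 639, mussels 286, crabs 136, turban snails 51.7 kJ/min. The optimal diet is the largest prefix of this list for which every included type satisfies E_i/h_i > R on the types above it.
Rate on top 1: 46.89. mussels: 286 > 46.89 → include.
Rate on top 2: 96.09. crabs: 136 > 96.09 → include.
Rate on top 3: 99.65. turban snails: 51.7 < 99.65 → exclude; stop.
Optimal diet: clams, mussels, crabs — 3 of 4 types.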